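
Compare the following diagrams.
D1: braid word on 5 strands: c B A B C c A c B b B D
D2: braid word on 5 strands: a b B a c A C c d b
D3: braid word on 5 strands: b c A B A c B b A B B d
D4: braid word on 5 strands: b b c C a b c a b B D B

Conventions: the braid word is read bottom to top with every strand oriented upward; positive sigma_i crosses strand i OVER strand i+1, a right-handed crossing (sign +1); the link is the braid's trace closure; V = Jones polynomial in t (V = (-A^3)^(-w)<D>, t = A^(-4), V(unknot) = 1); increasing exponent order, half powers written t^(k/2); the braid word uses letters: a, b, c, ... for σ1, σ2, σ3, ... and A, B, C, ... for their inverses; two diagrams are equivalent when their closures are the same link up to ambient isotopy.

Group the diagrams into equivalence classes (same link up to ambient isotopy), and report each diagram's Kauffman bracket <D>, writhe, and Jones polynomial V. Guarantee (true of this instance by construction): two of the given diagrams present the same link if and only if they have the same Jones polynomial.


equivalence classes: {D1, D3} | {D2} | {D4}
D1 (bracket A^-16 - A^-12 + 2A^-8 - 2A^-4 + 2 - 2A^4 + A^8; 12 crossings at w = -4): V = t^-5 - 2t^-4 + 2t^-3 - 2t^-2 + 2t^-1 - 1 + t
V(D2) = 1  [10 crossings, <D> = A^12, w = +4]
V(D3) = t^-5 - 2t^-4 + 2t^-3 - 2t^-2 + 2t^-1 - 1 + t  (w -2, c 12, <D> = A^-10 - A^-6 + 2A^-2 - 2A^2 + 2A^6 - 2A^10 + A^14)
V(D4) = t + t^3 - t^4  (w +4, c 12, <D> = -A^-4 + 1 + A^8)
key observation: comparing 4 Jones polynomials yields 3 groups


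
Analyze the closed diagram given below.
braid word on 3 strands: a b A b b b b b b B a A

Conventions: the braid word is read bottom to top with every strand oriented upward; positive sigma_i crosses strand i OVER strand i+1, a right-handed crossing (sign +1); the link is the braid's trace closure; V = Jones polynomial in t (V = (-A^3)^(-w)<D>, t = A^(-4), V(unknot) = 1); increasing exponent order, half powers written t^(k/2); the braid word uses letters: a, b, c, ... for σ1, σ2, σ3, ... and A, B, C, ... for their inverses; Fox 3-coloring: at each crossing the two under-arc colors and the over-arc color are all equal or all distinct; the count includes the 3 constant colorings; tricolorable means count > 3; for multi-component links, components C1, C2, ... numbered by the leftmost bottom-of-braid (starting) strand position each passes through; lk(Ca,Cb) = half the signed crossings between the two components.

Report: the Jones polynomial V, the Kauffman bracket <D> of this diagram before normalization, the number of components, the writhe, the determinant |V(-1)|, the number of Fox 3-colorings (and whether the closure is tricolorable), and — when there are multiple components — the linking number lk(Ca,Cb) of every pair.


V = t^2 + t^4 - t^5 + t^6 - t^7
<D> = -A^-10 + A^-6 - A^-2 + A^2 + A^10 (w = +6)
1 component over 12 crossings, w = +6
3 Fox colorings among 3^12, |V(-1)| = 5: not tricolorable
why: the word shrinks to σ1 σ2 σ1⁻¹ σ2 σ2 σ2 σ2 σ2 after cancelling


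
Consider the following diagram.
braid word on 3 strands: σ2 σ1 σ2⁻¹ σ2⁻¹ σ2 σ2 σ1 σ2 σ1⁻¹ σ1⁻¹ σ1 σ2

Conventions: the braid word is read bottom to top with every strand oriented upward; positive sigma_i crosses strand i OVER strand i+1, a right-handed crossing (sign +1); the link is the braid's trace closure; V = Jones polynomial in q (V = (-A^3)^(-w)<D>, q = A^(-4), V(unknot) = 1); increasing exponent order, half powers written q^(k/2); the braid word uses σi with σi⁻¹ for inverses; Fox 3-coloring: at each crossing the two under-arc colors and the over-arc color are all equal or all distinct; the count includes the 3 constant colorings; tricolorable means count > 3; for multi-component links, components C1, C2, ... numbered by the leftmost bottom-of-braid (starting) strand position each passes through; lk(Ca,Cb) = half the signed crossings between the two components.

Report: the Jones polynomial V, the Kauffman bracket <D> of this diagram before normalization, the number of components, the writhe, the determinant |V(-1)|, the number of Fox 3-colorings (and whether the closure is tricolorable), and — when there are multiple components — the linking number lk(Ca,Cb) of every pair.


V = q - q^2 + 2q^3 - q^4 + q^5 - q^6
<D> = -A^-12 + A^-8 - A^-4 + 2 - A^4 + A^8 (w = +4)
1 component over 12 crossings, w = +4
3 Fox colorings among 3^12, |V(-1)| = 7: not tricolorable
why: det 7 = |V(-1)|; not divisible by 3, so not tricolorable


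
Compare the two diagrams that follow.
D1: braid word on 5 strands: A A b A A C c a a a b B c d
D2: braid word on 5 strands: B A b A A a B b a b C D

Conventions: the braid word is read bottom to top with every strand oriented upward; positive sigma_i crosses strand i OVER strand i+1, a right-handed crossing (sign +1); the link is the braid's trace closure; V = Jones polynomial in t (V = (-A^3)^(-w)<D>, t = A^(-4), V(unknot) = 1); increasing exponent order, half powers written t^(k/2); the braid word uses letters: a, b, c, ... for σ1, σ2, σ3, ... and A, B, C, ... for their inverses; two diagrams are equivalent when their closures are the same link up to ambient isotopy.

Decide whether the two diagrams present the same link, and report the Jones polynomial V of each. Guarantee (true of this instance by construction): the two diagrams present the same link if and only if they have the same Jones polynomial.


equivalent: yes
D1 (bracket A^6; 14 crossings at w = +2): V = 1
V(D2) = 1  (w -2, c 12, <D> = A^-6)
key observation: D2 (12 crossings) and D1 (14) are Markov-related braid presentations


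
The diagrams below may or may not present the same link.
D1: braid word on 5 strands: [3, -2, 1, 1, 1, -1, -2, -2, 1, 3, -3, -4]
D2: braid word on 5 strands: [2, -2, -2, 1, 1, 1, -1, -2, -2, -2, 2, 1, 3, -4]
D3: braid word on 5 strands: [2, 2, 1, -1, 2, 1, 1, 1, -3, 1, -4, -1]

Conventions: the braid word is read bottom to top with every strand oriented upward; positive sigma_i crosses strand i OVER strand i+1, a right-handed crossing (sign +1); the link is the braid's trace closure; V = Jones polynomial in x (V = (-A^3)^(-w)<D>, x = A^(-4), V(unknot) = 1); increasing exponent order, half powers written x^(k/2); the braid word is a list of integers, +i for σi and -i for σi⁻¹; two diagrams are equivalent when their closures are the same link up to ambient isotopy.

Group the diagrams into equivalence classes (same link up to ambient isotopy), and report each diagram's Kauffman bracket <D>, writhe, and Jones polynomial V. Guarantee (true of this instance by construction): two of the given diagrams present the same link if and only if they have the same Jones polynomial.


grouping into links: {D1, D2} | {D3}
V(D1) = -x^-3 + 2x^-2 - 2x^-1 + 3 - 2x + 2x^2 - x^3  (w 0, c 12, <D> = -A^-12 + 2A^-8 - 2A^-4 + 3 - 2A^4 + 2A^8 - A^12)
V(D2) = -x^-3 + 2x^-2 - 2x^-1 + 3 - 2x + 2x^2 - x^3  [14 crossings, <D> = -A^-12 + 2A^-8 - 2A^-4 + 3 - 2A^4 + 2A^8 - A^12, w = 0]
V(D3) = x^2 + 2x^4 - 2x^5 + x^6 - 2x^7 + x^8  (w +4, c 12, <D> = A^-20 - 2A^-16 + A^-12 - 2A^-8 + 2A^-4 + A^4)
key observation: V(x) takes 2 values over 3 diagrams, fixing the grouping


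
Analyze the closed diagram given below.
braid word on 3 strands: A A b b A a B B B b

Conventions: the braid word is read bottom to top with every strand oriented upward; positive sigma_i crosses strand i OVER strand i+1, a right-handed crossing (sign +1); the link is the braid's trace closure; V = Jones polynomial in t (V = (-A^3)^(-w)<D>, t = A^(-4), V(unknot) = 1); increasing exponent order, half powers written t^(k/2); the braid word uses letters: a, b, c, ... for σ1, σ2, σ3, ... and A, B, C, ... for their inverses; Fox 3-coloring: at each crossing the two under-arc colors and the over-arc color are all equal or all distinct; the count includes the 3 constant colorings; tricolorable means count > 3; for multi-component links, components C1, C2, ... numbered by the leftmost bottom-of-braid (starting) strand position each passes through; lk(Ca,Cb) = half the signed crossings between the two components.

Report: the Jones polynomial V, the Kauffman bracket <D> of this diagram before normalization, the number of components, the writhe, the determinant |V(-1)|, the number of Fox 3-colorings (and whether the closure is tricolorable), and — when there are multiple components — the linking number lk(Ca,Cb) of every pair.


V(t) = t^-3 + t^-2 + t^-1 + 1
bracket: A^-6 + A^-2 + A^2 + A^6, w = -2
3 components, writhe -2, over 10 crossings
lk(C1,C2) = -1
linking number lk(C1,C3) = 0
lk(C2,C3): 0
det 0, colorings 9 of 3^10 — tricolorable
observation: w = -2 (over 10 crossings) is diagram-only; (-A^3)^(2) removes it from V


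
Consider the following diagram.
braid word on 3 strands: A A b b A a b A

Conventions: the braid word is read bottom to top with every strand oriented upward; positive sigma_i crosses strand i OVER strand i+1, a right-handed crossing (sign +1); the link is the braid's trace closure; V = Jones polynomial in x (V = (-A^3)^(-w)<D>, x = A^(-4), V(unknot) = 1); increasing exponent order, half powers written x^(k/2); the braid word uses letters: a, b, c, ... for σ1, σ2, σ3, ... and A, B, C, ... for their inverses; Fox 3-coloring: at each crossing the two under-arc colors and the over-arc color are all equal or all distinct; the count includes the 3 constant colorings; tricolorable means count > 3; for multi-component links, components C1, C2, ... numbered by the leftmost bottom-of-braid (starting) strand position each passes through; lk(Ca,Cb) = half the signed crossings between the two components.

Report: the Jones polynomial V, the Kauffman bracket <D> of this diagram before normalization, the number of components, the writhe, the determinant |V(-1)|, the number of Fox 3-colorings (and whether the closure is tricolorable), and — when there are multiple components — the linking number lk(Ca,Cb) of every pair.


Jones polynomial: V(x) = -x^-3 + x^-2 - x^-1 + 3 - x + x^2 - x^3
<D> = -A^-12 + A^-8 - A^-4 + 3 - A^4 + A^8 - A^12; writhe 0
components 1, writhe 0 (8 crossings)
3-colorings: 27 of 3^8, det 9 — tricolorable
note: V spans 6 powers of x: at least 6 crossings in any diagram


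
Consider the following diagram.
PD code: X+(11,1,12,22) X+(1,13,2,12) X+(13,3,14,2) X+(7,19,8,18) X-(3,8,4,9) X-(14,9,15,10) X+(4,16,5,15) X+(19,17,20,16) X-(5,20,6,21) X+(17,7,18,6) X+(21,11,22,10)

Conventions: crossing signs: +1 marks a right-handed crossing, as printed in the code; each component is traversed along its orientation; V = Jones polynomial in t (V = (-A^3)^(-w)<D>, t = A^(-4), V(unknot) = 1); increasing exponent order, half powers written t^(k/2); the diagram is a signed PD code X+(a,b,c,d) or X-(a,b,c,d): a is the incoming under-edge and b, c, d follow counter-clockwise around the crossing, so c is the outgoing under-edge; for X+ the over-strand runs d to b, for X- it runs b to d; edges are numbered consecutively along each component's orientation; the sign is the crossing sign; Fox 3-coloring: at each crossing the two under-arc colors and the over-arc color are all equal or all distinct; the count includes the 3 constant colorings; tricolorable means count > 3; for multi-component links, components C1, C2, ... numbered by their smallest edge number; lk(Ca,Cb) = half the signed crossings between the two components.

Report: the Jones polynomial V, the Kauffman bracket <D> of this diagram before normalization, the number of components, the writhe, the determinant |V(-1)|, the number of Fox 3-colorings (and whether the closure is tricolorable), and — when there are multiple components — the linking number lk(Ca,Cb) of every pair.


V = t^2 - t^3 + 3t^4 - 3t^5 + 3t^6 - 3t^7 + 2t^8 - t^9
<D> = A^-21 - 2A^-17 + 3A^-13 - 3A^-9 + 3A^-5 - 3A^-1 + A^3 - A^7 (w = +5)
1 component over 11 crossings, w = +5
3 Fox colorings among 3^11, |V(-1)| = 17: not tricolorable
why: w = +5 shifts under R1 moves; the (-A^3)^(-5) factor cancels that in V


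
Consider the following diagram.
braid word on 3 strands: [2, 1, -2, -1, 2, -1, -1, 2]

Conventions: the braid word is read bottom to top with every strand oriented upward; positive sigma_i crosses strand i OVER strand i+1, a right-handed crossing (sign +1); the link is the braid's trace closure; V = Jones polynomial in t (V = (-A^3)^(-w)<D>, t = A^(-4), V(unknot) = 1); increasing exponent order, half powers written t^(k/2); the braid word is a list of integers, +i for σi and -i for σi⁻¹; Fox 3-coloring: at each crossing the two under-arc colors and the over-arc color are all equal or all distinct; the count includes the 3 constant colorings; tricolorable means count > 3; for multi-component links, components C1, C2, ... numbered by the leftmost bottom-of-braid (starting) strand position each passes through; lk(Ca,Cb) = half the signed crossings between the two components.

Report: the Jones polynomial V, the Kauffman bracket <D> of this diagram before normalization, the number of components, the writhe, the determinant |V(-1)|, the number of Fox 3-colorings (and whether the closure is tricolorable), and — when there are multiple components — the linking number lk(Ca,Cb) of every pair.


Jones polynomial: V(t) = -t^-3 + 2t^-2 - 2t^-1 + 3 - 2t + 2t^2 - t^3
<D> = -A^-12 + 2A^-8 - 2A^-4 + 3 - 2A^4 + 2A^8 - A^12; writhe 0
components 1, writhe 0 (8 crossings)
3-colorings: 3 of 3^8, det 13 — not tricolorable
note: w = 0 (over 8 crossings) is diagram-only; (-A^3)^(0) removes it from V


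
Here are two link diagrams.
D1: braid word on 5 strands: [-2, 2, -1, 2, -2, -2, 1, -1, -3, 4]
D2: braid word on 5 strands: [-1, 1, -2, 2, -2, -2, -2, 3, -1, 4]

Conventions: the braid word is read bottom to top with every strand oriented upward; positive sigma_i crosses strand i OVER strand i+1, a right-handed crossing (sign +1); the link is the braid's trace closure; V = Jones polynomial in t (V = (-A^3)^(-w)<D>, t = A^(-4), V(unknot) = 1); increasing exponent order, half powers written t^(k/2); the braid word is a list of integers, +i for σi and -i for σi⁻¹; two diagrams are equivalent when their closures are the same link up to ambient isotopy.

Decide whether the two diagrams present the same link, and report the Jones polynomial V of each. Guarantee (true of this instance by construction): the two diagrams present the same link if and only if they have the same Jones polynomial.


same link: no
V(D1) = 1  [10 crossings, <D> = A^-6, w = -2]
V(D2) = -t^-4 + t^-3 + t^-1  [10 crossings, <D> = A^-2 + A^6 - A^10, w = -2]
insight: 2 values of V(t) split the 2 diagrams


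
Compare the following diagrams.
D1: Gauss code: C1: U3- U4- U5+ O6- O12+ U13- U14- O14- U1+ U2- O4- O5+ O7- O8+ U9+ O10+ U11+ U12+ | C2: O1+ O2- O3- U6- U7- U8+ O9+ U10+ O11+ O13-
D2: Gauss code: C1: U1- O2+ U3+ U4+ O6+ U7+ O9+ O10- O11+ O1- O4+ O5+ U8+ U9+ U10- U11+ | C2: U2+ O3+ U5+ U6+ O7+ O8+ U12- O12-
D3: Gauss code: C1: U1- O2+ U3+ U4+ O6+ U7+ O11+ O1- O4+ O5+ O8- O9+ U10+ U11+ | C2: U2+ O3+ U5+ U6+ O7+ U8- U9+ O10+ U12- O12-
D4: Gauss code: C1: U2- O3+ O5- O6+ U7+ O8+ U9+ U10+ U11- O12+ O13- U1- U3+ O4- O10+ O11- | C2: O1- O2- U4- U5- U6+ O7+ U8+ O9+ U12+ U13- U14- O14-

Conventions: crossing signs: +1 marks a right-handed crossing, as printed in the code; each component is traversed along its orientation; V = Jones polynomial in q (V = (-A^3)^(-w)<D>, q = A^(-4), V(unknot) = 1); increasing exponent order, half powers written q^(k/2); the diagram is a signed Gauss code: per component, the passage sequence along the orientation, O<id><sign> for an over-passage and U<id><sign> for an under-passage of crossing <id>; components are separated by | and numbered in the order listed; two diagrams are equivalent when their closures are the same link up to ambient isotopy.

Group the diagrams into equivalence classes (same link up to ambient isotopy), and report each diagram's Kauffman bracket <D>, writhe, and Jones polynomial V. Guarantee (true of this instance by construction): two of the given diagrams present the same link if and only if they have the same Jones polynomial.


equivalence classes: {D1, D4} | {D2, D3}
D1 (bracket A^-14 - 2A^-10 + A^-6 - 2A^-2 + A^2 - A^6; 14 crossings at w = 0): V = -q^(-3/2) + q^(-1/2) - 2q^(1/2) + q^(3/2) - 2q^(5/2) + q^(7/2)
V(D2) = -q^(5/2) - q^(9/2) + q^(11/2) - q^(13/2) + q^(15/2) - q^(17/2)  [12 crossings, <D> = -A^-16 + A^-12 - A^-8 + A^-4 - 1 - A^8, w = +6]
V(D3) = -q^(5/2) - q^(9/2) + q^(11/2) - q^(13/2) + q^(15/2) - q^(17/2)  (w +6, c 12, <D> = -A^-16 + A^-12 - A^-8 + A^-4 - 1 - A^8)
V(D4) = -q^(-3/2) + q^(-1/2) - 2q^(1/2) + q^(3/2) - 2q^(5/2) + q^(7/2)  (w 0, c 14, <D> = A^-14 - 2A^-10 + A^-6 - 2A^-2 + A^2 - A^6)
key observation: comparing 4 Jones polynomials yields 2 groups


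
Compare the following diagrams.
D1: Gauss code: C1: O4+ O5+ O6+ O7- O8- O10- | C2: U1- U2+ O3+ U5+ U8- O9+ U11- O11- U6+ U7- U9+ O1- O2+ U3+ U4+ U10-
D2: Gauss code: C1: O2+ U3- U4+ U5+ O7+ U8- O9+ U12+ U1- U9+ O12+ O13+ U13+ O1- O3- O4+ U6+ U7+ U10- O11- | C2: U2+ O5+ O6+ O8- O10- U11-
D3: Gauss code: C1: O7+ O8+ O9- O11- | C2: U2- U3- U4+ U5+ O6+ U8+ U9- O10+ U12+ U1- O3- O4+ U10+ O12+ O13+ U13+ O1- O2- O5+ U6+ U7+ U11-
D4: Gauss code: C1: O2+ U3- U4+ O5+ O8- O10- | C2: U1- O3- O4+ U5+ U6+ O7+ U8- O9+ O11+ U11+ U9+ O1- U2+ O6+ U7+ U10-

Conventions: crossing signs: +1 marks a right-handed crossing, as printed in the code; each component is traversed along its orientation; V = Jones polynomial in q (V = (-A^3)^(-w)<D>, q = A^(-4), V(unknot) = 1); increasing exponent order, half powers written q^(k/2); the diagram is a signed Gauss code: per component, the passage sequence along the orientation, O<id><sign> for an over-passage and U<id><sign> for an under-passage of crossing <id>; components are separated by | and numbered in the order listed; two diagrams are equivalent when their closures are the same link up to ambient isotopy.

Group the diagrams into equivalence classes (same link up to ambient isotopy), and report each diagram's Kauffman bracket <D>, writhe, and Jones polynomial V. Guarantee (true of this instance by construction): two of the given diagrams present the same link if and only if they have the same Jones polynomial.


equivalence classes: {D1, D2, D3, D4}
D1 (bracket A + A^5; 11 crossings at w = +1): V = -q^(-1/2) - q^(1/2)
D2 (bracket A^7 + A^11; 13 crossings at w = +3): V = -q^(-1/2) - q^(1/2)
V(D3) = -q^(-1/2) - q^(1/2)  (w +3, c 13, <D> = A^7 + A^11)
V(D4) = -q^(-1/2) - q^(1/2)  [11 crossings, <D> = A^7 + A^11, w = +3]
key observation: all 4 diagrams share one V(q), hence one class


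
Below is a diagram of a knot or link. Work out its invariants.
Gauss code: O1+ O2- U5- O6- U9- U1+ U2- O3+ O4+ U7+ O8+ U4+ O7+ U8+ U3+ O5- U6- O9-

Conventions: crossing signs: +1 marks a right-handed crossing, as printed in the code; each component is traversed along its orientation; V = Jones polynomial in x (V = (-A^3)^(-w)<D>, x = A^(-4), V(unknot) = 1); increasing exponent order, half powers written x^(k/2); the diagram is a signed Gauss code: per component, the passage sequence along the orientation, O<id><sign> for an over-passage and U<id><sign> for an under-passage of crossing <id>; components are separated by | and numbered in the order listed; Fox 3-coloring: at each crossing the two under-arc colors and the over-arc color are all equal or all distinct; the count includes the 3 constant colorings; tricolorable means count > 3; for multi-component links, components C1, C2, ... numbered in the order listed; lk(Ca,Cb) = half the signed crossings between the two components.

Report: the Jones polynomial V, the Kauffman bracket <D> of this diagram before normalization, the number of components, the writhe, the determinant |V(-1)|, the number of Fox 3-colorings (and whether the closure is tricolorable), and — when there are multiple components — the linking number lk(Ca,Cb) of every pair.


Jones polynomial: V(x) = -x^-3 + x^-2 - x^-1 + 3 - x + x^2 - x^3
<D> = A^-9 - A^-5 + A^-1 - 3A^3 + A^7 - A^11 + A^15; writhe +1
components 1, writhe +1 (9 crossings)
3-colorings: 27 of 3^9, det 9 — tricolorable
note: det 9 = |V(-1)|; divisible by 3, so tricolorable


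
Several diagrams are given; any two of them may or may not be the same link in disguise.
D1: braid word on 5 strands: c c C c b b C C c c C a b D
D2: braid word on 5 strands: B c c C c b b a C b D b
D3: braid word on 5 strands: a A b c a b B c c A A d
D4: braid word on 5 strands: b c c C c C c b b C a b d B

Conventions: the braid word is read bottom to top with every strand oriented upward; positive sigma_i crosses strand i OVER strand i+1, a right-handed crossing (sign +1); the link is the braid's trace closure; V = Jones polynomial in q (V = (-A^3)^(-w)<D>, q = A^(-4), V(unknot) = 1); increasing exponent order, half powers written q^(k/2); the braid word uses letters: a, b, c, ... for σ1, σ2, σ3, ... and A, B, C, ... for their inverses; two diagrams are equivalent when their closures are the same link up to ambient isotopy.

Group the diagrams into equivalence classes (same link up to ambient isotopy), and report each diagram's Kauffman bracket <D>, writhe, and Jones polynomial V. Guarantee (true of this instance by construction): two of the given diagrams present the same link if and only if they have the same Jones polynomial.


grouping into links: {D1, D2, D4} | {D3}
V(D1) = q - q^2 + 2q^3 - q^4 + q^5 - q^6  (w +4, c 14, <D> = -A^-12 + A^-8 - A^-4 + 2 - A^4 + A^8)
V(D2) = q - q^2 + 2q^3 - q^4 + q^5 - q^6  (w +4, c 12, <D> = -A^-12 + A^-8 - A^-4 + 2 - A^4 + A^8)
V(D3) = q + q^3 - q^4  (w +4, c 12, <D> = -A^-4 + 1 + A^8)
V(D4) = q - q^2 + 2q^3 - q^4 + q^5 - q^6  [14 crossings, <D> = -A^-6 + A^-2 - A^2 + 2A^6 - A^10 + A^14, w = +6]
why: 2 classes among 4 diagrams; unequal V(q) rules out equality


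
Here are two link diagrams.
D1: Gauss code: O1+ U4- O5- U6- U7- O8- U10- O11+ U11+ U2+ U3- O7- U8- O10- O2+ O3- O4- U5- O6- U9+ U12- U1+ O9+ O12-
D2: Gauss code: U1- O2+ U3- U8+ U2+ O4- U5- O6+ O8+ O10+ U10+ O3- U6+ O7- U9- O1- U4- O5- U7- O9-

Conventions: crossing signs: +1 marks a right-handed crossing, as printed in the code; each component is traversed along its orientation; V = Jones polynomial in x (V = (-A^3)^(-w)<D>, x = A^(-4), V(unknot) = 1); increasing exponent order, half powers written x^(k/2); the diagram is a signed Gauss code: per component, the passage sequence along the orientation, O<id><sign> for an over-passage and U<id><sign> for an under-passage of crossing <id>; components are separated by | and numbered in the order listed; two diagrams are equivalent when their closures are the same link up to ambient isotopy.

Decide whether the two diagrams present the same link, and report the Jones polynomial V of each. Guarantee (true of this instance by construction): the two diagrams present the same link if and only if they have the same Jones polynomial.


same link: no
V(D1) = x^-8 - 2x^-7 + x^-6 - 2x^-5 + 2x^-4 + x^-2  [12 crossings, <D> = A^-4 + 2A^4 - 2A^8 + A^12 - 2A^16 + A^20, w = -4]
D2 (bracket A^2 + A^10 - A^14 + A^18 - A^22; 10 crossings at w = -2): V = -x^-7 + x^-6 - x^-5 + x^-4 + x^-2
note: 2 classes among 2 diagrams; unequal V(x) rules out equality


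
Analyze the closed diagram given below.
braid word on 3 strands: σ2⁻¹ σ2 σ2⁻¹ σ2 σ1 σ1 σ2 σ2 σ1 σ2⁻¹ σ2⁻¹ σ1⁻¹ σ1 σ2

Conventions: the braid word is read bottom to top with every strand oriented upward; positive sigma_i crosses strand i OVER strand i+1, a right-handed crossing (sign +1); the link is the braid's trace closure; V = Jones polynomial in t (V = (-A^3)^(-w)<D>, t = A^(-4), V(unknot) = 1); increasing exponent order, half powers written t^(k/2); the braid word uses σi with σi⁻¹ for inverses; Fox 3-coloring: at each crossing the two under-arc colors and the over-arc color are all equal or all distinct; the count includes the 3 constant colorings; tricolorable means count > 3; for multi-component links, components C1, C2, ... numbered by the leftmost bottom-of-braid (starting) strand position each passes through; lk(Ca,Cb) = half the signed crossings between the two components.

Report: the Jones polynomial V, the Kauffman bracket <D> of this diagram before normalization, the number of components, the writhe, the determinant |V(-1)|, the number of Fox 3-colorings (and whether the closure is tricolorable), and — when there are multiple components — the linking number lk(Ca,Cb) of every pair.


V = t - t^2 + 2t^3 - t^4 + t^5 - t^6
<D> = -A^-12 + A^-8 - A^-4 + 2 - A^4 + A^8 (w = +4)
1 component over 14 crossings, w = +4
3 Fox colorings among 3^14, |V(-1)| = 7: not tricolorable
why: det 7 = |V(-1)|; not divisible by 3, so not tricolorable


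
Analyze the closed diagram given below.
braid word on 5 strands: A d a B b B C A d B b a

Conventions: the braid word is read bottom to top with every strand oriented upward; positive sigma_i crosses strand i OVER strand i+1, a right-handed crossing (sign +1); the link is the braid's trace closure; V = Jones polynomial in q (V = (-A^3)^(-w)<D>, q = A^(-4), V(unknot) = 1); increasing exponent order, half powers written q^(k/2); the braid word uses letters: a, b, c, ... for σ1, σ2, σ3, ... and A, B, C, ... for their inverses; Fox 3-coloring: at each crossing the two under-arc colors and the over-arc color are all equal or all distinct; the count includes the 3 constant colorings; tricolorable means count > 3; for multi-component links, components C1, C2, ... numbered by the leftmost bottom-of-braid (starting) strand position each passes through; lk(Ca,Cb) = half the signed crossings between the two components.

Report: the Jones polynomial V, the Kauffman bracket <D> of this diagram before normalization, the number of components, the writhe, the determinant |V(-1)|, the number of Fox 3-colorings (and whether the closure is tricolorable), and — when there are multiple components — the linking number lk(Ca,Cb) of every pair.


V(q) = 1 + q + q^2 + q^3
bracket: A^-12 + A^-8 + A^-4 + 1, w = 0
3 components, writhe 0, over 12 crossings
lk(C1,C2) = 0
linking number lk(C1,C3) = 0
lk(C2,C3): +1
det 0, colorings 9 of 3^12 — tricolorable
observation: w = 0 (over 12 crossings) is diagram-only; (-A^3)^(0) removes it from V


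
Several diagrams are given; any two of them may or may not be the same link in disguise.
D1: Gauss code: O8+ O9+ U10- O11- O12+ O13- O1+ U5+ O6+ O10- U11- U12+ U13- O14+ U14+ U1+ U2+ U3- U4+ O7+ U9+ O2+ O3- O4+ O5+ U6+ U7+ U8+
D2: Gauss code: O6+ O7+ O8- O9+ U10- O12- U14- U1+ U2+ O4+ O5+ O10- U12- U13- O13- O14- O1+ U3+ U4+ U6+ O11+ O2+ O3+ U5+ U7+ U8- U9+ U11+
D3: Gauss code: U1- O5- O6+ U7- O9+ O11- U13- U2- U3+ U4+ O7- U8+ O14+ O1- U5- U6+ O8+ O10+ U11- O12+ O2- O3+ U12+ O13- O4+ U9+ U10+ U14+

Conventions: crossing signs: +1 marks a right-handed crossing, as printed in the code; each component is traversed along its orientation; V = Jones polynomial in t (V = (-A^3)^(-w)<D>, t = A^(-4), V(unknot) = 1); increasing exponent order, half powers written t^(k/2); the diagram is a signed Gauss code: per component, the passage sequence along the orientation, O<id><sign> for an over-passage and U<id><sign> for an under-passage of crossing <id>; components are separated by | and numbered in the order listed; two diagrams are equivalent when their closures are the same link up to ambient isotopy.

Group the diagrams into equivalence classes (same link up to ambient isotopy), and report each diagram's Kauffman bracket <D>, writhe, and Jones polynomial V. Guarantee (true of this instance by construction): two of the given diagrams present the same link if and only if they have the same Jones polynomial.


classes: {D1, D2} | {D3}
V(D1) = t - t^2 + 2t^3 - t^4 + t^5 - t^6  [14 crossings, <D> = -A^-6 + A^-2 - A^2 + 2A^6 - A^10 + A^14, w = +6]
V(D2) = t - t^2 + 2t^3 - t^4 + t^5 - t^6  (w +4, c 14, <D> = -A^-12 + A^-8 - A^-4 + 2 - A^4 + A^8)
V(D3) = 1  [14 crossings, <D> = A^6, w = +2]
note: 2 classes among 3 diagrams; unequal V(t) rules out equality


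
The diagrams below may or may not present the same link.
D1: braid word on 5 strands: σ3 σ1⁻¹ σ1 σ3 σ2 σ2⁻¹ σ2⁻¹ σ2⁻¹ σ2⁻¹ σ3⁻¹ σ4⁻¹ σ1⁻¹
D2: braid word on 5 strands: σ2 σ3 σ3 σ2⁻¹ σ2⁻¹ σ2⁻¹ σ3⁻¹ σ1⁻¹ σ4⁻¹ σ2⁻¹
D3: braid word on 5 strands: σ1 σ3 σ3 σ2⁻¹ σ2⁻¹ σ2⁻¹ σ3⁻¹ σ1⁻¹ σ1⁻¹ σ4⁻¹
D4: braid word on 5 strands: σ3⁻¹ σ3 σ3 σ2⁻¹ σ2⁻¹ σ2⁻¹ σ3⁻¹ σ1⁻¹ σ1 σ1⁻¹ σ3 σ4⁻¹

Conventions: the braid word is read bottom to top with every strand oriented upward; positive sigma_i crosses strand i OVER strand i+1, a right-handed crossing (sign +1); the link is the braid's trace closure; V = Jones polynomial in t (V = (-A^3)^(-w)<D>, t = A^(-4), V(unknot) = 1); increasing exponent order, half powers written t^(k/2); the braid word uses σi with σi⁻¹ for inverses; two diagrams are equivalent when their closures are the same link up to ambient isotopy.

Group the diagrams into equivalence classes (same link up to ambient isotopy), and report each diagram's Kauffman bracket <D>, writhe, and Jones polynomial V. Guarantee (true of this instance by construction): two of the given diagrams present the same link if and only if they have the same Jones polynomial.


grouping into links: {D1, D2, D3, D4}
V(D1) = -t^-4 + t^-3 + t^-1  (w -4, c 12, <D> = A^-8 + 1 - A^4)
V(D2) = -t^-4 + t^-3 + t^-1  (w -4, c 10, <D> = A^-8 + 1 - A^4)
V(D3) = -t^-4 + t^-3 + t^-1  (w -4, c 10, <D> = A^-8 + 1 - A^4)
V(D4) = -t^-4 + t^-3 + t^-1  (w -4, c 12, <D> = A^-8 + 1 - A^4)
why: all 4 diagrams share one V(t), hence one class


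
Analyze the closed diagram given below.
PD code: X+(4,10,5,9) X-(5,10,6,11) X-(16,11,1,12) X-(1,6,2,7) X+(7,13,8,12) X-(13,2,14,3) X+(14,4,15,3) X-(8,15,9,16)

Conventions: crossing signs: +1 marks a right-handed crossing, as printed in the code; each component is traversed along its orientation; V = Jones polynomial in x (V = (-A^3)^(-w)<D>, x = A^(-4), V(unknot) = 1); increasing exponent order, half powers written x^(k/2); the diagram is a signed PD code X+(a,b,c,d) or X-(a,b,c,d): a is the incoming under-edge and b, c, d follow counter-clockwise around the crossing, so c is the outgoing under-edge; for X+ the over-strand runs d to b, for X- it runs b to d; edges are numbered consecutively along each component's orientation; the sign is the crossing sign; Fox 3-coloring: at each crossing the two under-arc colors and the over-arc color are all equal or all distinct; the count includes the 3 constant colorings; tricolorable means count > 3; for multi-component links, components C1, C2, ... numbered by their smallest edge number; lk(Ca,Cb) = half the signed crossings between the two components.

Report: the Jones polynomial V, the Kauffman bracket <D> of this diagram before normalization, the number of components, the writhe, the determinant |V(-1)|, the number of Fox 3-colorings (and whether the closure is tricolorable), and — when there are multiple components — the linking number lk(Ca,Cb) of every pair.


Jones polynomial: V(x) = 1
<D> = A^-6; writhe -2
components 1, writhe -2 (8 crossings)
3-colorings: 3 of 3^8, det 1 — not tricolorable
note: |V(-1)| = 1: so not tricolorable, since 3 does not divide 1


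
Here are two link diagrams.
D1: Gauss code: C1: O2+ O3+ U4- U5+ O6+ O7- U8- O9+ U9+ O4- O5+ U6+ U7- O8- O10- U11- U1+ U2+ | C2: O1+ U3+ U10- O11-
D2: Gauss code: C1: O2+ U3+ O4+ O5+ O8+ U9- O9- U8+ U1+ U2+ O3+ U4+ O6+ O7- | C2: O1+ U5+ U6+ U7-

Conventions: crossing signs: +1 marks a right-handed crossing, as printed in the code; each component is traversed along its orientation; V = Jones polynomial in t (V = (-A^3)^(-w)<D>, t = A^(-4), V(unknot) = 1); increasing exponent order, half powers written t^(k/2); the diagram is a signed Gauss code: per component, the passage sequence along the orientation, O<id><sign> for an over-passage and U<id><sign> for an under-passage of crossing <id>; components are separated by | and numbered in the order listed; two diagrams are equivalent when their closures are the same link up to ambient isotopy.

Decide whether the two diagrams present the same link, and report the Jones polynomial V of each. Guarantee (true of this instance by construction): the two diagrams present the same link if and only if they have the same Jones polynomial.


same link: no
V(D1) = -t^(-1/2) - t^(1/2)  [11 crossings, <D> = A + A^5, w = +1]
V(D2) = -t^(3/2) - 2t^(7/2) + t^(9/2) - t^(11/2) + t^(13/2)  (w +5, c 9, <D> = -A^-11 + A^-7 - A^-3 + 2A + A^9)
note: 2 classes among 2 diagrams; unequal V(t) rules out equality


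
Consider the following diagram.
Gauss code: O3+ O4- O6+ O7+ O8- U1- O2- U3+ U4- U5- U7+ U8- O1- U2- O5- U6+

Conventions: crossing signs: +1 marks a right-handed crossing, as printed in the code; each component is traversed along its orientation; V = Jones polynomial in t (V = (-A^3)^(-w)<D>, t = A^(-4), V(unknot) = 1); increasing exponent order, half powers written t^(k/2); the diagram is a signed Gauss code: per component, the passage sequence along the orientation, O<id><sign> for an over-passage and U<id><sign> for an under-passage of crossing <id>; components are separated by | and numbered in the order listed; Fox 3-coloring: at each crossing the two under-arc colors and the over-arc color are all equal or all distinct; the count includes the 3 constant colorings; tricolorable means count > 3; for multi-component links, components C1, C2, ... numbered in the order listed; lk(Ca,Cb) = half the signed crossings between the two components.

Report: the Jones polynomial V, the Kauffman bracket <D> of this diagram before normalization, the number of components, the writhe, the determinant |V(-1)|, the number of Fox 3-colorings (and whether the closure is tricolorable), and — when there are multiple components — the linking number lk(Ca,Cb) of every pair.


Jones polynomial: V(t) = -t^-4 + t^-3 + t^-1
<D> = A^-2 + A^6 - A^10; writhe -2
components 1, writhe -2 (8 crossings)
3-colorings: 9 of 3^8, det 3 — tricolorable
note: the span of V is 3, forcing >= 3 crossings in any diagram


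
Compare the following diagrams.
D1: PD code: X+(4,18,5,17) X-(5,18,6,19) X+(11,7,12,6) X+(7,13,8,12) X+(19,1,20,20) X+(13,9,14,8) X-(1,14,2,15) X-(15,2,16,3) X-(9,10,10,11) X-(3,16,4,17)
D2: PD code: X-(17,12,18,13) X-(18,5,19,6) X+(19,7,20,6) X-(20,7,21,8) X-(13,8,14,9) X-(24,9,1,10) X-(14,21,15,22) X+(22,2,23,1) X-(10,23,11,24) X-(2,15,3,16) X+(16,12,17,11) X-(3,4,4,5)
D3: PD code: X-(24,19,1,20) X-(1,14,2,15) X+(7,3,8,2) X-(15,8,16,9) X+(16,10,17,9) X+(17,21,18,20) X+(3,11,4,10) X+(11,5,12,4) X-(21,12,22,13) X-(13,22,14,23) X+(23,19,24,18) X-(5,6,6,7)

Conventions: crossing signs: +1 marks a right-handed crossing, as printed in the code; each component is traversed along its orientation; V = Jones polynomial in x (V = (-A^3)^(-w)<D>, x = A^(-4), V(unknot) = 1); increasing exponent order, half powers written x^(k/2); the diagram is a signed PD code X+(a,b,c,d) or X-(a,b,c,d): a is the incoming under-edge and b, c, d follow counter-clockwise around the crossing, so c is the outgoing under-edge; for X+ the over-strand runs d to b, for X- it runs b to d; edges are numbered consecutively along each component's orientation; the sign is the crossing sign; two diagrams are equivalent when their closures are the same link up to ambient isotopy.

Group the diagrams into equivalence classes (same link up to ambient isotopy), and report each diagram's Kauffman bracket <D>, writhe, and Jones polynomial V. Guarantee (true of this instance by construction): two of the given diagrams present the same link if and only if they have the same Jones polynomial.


classes: {D1, D3} | {D2}
V(D1) = -x^-3 + x^-2 - x^-1 + 3 - x + x^2 - x^3  [10 crossings, <D> = -A^-12 + A^-8 - A^-4 + 3 - A^4 + A^8 - A^12, w = 0]
D2 (bracket A^-14 - A^-10 + 2A^-6 - A^-2 + A^2 - A^6; 12 crossings at w = -6): V = -x^-6 + x^-5 - x^-4 + 2x^-3 - x^-2 + x^-1
D3 (bracket -A^-12 + A^-8 - A^-4 + 3 - A^4 + A^8 - A^12; 12 crossings at w = 0): V = -x^-3 + x^-2 - x^-1 + 3 - x + x^2 - x^3
note: V(x) takes 2 values over 3 diagrams, fixing the grouping


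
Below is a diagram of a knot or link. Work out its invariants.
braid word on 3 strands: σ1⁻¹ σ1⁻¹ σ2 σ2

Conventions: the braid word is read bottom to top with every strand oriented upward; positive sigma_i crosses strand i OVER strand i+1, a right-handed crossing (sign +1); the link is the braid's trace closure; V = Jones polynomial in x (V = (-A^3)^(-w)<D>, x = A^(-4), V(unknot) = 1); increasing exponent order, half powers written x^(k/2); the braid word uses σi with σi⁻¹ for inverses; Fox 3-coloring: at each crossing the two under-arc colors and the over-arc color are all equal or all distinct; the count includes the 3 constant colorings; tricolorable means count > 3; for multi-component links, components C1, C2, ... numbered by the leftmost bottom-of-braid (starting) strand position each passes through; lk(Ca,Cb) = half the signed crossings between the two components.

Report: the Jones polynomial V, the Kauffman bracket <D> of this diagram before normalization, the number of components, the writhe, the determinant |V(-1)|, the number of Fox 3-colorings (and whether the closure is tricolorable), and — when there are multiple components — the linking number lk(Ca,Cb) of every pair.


V(x) = x^-2 + 2 + x^2
bracket: A^-8 + 2 + A^8, w = 0
3 components, writhe 0, over 4 crossings
lk(C1,C2) = -1
linking number lk(C1,C3) = 0
lk(C2,C3): +1
det 4, colorings 3 of 3^4 — not tricolorable
observation: det 4 = |V(-1)|; not divisible by 3, so not tricolorable


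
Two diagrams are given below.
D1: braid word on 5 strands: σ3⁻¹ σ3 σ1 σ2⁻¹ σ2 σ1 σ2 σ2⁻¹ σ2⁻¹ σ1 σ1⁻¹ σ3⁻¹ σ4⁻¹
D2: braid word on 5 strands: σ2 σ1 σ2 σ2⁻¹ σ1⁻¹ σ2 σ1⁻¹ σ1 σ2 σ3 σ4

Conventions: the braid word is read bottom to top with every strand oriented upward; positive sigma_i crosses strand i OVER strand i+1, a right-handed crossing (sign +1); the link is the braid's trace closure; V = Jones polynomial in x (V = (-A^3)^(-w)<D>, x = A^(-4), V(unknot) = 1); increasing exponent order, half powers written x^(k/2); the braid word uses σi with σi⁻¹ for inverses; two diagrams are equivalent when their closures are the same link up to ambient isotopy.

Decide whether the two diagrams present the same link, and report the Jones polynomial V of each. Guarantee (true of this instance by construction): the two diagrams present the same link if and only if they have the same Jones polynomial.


same link: no
V(D1) = -x^(1/2) - x^(5/2)  [13 crossings, <D> = A^-13 + A^-5, w = -1]
D2 (bracket -A^-3 + A^5 + A^9 + A^13; 11 crossings at w = +5): V = -x^(1/2) - x^(3/2) - x^(5/2) + x^(9/2)
note: 2 values of V(x) split the 2 diagrams


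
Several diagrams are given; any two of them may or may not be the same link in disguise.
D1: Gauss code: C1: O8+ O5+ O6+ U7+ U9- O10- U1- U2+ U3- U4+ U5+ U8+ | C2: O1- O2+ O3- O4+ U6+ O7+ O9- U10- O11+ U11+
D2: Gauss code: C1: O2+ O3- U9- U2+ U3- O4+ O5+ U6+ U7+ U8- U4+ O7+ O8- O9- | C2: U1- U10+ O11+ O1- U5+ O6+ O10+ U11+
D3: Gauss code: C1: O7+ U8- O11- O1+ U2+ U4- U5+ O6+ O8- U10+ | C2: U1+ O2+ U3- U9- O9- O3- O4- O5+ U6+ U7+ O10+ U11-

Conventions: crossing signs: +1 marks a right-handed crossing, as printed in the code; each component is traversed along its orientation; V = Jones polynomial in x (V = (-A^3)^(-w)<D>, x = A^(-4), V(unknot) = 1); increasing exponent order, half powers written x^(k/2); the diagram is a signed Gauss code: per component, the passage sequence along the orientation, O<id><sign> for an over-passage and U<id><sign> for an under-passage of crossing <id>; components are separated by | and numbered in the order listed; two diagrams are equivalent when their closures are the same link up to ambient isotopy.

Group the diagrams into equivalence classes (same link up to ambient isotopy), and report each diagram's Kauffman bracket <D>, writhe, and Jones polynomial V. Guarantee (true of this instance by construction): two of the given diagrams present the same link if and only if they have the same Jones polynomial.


grouping into links: {D1} | {D2} | {D3}
V(D1) = -x^(-1/2) - x^(1/2)  (w +3, c 11, <D> = A^7 + A^11)
V(D2) = -x^(1/2) - x^(5/2)  (w +3, c 11, <D> = A^-1 + A^7)
V(D3) = -x^(1/2) + x^(3/2) - x^(5/2) - x^(9/2)  [11 crossings, <D> = A^-15 + A^-7 - A^-3 + A, w = +1]
why: 3 values of V(x) split the 3 diagrams
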